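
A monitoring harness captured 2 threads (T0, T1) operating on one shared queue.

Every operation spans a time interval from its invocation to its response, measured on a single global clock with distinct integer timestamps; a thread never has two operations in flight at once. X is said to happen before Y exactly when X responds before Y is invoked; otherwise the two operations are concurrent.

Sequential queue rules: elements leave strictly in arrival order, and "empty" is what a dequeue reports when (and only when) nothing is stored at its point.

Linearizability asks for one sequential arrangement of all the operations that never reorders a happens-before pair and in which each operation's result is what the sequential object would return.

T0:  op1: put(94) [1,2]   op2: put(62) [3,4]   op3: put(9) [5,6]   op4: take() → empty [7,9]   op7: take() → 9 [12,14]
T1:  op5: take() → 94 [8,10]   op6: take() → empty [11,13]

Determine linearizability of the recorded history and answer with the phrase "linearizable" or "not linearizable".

prefix check: 1..8 passes, 1..9 fails once op4's time-9 response joins
a single order respects real time; the 4 completed queue operations fail replay along it
no escape via the 1 pending operation (op5): every completion choice fails
one such order, op1, op2, op3, op4 (pending dropped), breaks at step 4 where op4 take() → empty is illegal

not linearizable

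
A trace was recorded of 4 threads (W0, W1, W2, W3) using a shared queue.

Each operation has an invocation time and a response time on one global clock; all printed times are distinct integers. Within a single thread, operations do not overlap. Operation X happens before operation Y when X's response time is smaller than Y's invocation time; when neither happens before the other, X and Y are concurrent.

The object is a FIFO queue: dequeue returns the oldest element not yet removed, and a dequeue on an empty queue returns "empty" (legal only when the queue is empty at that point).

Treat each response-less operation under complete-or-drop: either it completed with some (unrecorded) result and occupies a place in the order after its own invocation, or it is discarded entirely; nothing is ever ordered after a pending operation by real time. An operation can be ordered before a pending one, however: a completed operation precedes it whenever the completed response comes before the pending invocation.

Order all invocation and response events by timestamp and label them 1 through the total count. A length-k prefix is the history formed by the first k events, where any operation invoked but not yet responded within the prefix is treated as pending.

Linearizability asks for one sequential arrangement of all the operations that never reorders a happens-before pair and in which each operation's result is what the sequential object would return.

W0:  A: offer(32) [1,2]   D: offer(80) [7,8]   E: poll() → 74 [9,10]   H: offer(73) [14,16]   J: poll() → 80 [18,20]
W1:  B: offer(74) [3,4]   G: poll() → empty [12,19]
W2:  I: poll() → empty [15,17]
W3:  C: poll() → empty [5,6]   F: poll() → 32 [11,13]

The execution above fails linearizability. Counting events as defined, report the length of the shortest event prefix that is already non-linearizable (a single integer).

6

events 1..5 are linearizable, e.g. via A, B:
after step 1 (A offer(32)): queue <32>
after step 2 (B offer(74)): queue <32,74>
event 6 — C's response, time 6 — after it, nothing linearizes
for example A, B, C fails at step 3: C poll() → empty is not legal there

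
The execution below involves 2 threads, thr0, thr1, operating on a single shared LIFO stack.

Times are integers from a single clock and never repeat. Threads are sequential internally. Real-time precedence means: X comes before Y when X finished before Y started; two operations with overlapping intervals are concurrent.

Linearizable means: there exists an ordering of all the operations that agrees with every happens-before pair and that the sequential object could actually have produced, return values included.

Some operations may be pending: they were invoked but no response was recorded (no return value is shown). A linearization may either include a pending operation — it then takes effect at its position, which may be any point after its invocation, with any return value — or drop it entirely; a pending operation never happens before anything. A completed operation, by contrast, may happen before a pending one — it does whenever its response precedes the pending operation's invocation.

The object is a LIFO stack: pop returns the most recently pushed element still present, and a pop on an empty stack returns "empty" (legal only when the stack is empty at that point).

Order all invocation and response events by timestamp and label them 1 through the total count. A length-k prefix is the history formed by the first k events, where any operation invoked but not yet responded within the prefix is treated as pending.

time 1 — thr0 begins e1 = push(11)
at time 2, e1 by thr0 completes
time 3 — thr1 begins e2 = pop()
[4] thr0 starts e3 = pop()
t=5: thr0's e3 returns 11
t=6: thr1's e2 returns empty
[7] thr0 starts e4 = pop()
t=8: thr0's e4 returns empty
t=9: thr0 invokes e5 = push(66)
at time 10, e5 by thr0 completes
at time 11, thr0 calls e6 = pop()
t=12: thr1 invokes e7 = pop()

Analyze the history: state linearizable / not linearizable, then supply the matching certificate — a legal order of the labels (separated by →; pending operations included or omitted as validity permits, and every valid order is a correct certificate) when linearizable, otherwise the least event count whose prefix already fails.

linearizable — witness: e1 → e3 → e2 → e4 → e5

after step 1 (e1 push(11)): stack <11>
after step 2 (e3 pop() → 11): stack <>
after step 3 (e2 pop() → empty): stack <>
after step 4 (e4 pop() → empty): stack <>
after step 5 (e5 push(66)): stack <66>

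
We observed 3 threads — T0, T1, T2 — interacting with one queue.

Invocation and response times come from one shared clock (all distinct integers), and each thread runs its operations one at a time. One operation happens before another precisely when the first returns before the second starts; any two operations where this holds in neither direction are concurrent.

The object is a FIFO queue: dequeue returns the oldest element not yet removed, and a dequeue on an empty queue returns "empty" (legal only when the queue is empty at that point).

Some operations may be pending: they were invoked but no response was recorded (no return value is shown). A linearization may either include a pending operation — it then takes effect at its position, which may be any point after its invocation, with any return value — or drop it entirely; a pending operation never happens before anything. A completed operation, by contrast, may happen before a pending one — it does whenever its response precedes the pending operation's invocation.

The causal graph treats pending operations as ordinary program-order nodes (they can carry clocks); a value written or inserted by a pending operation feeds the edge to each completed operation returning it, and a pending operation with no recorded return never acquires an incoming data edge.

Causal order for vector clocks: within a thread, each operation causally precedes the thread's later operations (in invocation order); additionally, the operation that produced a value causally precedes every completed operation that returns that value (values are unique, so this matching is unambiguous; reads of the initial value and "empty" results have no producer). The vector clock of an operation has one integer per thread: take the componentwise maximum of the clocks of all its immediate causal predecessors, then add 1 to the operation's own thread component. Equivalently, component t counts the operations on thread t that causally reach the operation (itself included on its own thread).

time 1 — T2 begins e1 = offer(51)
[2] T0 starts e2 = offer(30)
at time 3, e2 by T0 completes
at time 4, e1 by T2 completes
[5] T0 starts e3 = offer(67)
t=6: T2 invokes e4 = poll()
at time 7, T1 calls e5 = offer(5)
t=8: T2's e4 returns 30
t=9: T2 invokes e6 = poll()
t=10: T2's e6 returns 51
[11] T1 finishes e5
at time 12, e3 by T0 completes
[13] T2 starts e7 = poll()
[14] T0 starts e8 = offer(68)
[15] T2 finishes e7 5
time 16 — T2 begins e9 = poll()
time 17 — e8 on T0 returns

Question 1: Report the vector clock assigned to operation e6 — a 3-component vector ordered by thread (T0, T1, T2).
no predecessors for e1 (invoked 1): T2 increments from zero → (0, 0, 1)
no predecessors for e5 (invoked 7): T1 increments from zero → (0, 1, 0)
no predecessors for e2 (invoked 2): T0 increments from zero → (1, 0, 0)
merge at e3 (invoked 5): VC(e2)=(1, 0, 0), own-thread bump on T0 → (2, 0, 0)
merge at e4 (invoked 6): VC(e1)=(0, 0, 1), VC(e2)=(1, 0, 0), own-thread bump on T2 → (1, 0, 2)
merge at e8 (invoked 14): VC(e3)=(2, 0, 0), own-thread bump on T0 → (3, 0, 0)
merge at e6 (invoked 9): VC(e1)=(0, 0, 1), VC(e4)=(1, 0, 2), own-thread bump on T2 → (1, 0, 3)
merge at e7 (invoked 13): VC(e5)=(0, 1, 0), VC(e6)=(1, 0, 3), own-thread bump on T2 → (1, 1, 4)
merge at e9 (invoked 16): VC(e7)=(1, 1, 4), own-thread bump on T2 → (1, 1, 5)
target: VC(e6) = (1, 0, 3)

(1, 0, 3)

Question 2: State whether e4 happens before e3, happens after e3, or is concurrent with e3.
e4 spans [6,8], e3 spans [5,12]
the intervals overlap in both directions

concurrent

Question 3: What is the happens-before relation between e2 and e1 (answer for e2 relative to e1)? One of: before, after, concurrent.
e2 spans [2,3], e1 spans [1,4]
the intervals overlap in both directions

concurrent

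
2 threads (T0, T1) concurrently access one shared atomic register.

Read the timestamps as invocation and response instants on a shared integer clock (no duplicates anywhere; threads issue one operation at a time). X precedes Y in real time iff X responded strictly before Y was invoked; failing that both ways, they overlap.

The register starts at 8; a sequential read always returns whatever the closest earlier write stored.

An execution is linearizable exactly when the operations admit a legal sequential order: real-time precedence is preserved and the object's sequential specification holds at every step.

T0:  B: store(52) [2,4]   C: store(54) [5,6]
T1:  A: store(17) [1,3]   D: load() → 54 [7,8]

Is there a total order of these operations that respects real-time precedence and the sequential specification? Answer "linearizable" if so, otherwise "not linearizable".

linearizable

witness order: A, B, C, D
step 1: A store(17) — value 17
step 2: B store(52) — value 52
step 3: C store(54) — value 54
step 4: D load() → 54 — value 54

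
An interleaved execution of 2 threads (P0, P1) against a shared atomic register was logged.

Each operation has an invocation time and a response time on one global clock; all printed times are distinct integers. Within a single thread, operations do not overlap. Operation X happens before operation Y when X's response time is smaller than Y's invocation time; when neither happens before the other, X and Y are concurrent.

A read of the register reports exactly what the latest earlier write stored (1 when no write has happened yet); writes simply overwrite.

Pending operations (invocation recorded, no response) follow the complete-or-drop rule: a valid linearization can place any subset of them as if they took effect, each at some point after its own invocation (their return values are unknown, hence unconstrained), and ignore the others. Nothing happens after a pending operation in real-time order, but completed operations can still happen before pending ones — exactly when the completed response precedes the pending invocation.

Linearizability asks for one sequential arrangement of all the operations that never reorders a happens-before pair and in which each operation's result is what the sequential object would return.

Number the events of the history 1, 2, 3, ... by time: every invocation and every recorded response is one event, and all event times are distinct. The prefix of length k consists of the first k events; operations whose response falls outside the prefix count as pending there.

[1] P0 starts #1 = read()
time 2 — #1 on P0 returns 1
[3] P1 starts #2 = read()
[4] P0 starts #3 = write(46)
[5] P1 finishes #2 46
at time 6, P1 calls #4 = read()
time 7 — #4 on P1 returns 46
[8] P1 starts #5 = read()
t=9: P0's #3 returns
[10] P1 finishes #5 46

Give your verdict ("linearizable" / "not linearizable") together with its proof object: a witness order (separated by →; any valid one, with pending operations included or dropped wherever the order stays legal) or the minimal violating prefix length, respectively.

step 1: #1 read() → 1 — value 1
step 2: #3 write(46) — value 46
step 3: #2 read() → 46 — value 46
step 4: #4 read() → 46 — value 46
step 5: #5 read() → 46 — value 46

linearizable — witness: #1 → #3 → #2 → #4 → #5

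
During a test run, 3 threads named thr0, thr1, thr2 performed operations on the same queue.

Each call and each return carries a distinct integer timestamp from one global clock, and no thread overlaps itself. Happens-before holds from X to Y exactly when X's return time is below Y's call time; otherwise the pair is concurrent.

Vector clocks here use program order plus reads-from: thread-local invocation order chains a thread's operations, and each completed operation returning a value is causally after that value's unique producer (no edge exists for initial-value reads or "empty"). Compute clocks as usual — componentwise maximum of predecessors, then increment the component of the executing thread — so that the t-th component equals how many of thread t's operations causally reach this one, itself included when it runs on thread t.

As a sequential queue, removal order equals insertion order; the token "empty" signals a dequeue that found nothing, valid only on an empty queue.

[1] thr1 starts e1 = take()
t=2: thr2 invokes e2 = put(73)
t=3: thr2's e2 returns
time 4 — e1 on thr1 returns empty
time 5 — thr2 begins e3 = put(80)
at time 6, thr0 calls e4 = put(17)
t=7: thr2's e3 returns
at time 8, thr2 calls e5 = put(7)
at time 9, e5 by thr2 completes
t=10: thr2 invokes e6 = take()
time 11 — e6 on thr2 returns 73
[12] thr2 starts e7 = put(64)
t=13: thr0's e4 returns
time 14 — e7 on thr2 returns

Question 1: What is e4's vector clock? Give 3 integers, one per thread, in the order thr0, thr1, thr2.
Answer: (1, 0, 0)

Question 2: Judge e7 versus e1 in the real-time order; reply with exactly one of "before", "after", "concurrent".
Answer: after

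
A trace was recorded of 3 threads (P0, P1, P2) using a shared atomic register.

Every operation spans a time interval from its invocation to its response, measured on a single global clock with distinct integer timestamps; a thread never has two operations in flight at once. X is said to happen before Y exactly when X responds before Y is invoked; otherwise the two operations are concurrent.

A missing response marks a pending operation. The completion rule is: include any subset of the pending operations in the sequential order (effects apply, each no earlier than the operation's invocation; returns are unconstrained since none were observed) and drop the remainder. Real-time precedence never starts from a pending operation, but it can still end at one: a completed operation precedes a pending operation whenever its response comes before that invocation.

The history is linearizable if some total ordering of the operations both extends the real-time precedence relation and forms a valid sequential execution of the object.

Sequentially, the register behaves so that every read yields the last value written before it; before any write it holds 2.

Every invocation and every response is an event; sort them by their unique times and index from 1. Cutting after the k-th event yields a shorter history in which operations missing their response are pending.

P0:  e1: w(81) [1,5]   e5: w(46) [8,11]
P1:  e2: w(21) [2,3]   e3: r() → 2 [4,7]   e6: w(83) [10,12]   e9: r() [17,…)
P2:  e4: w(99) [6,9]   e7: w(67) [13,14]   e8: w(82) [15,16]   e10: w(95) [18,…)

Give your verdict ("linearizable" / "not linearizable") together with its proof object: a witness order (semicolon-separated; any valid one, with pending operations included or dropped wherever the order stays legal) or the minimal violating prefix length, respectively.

events 1..6 are fine; event 7 — the response of e3 at time 7 — makes the prefix non-linearizable
all 3 real-time-respecting orders fail — 3 completed atomic register operations, no legal replay
include/drop combinations of the 1 pending operation (e4) were all tried; none helps
e.g. e1, e2, e3 (pending dropped): illegal at step 3, since e3 r() → 2 cannot apply there
e.g. e2, e1, e3 (pending dropped): illegal at step 3, since e3 r() → 2 cannot apply there

not linearizable — minimal violating prefix: 7 events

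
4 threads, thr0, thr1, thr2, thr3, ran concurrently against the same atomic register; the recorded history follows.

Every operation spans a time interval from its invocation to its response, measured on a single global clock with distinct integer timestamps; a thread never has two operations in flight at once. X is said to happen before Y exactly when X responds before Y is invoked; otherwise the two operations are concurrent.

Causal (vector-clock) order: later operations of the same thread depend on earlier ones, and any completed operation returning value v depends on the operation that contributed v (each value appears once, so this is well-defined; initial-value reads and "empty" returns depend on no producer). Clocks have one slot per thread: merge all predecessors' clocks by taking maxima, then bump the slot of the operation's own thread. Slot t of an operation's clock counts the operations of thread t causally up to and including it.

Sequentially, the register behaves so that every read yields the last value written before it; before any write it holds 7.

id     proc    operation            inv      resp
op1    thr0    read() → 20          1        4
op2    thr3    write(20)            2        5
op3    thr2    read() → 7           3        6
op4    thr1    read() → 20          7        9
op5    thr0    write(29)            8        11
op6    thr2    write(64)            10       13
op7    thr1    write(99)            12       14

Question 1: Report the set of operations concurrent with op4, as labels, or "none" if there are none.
overlap test against op4 [7,9]: concurrent iff the interval meets 7..9
op1 [1,4]: before
op2 [2,5]: before
op3 [3,6]: before
op5 [8,11]: concurrent
op6 [10,13]: after
op7 [12,14]: after

op5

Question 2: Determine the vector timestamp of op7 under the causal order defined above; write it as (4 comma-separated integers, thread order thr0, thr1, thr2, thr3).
no predecessors for op2 (invoked 2): thr3 increments from zero → (0, 0, 0, 1)
no predecessors for op3 (invoked 3): thr2 increments from zero → (0, 0, 1, 0)
invoked at 10, op6 merges VC(op3)=(0, 0, 1, 0) and bumps thr2's slot → (0, 0, 2, 0)
invoked at 7, op4 merges VC(op2)=(0, 0, 0, 1) and bumps thr1's slot → (0, 1, 0, 1)
invoked at 1, op1 merges VC(op2)=(0, 0, 0, 1) and bumps thr0's slot → (1, 0, 0, 1)
invoked at 12, op7 merges VC(op4)=(0, 1, 0, 1) and bumps thr1's slot → (0, 2, 0, 1)
invoked at 8, op5 merges VC(op1)=(1, 0, 0, 1) and bumps thr0's slot → (2, 0, 0, 1)
target: VC(op7) = (0, 2, 0, 1)

(0, 2, 0, 1)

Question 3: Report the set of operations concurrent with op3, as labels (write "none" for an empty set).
op3 runs from 3 to 6; window-overlapping ops are concurrent
op1 [1,4]: concurrent
op2 [2,5]: concurrent
op4 [7,9]: after
op5 [8,11]: after
op6 [10,13]: after
op7 [12,14]: after

op1, op2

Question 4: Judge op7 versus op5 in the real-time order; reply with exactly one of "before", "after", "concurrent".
op7 spans [12,14], op5 spans [8,11]
resp(op5)=11 < inv(op7)=12

after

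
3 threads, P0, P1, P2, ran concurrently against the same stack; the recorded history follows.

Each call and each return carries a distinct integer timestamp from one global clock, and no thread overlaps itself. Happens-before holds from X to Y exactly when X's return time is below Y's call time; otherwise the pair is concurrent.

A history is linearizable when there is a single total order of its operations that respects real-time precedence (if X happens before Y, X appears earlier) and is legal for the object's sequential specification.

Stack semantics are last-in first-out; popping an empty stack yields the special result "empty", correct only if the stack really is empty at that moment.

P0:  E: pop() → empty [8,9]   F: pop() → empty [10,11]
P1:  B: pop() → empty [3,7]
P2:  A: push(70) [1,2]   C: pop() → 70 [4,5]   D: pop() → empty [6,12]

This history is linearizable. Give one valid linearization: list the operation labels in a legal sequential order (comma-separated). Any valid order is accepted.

step 1: A push(70) — stack <70>
step 2: C pop() → 70 — stack <>
step 3: B pop() → empty — stack <>
step 4: D pop() → empty — stack <>
step 5: E pop() → empty — stack <>
step 6: F pop() → empty — stack <>

A, C, B, D, E, F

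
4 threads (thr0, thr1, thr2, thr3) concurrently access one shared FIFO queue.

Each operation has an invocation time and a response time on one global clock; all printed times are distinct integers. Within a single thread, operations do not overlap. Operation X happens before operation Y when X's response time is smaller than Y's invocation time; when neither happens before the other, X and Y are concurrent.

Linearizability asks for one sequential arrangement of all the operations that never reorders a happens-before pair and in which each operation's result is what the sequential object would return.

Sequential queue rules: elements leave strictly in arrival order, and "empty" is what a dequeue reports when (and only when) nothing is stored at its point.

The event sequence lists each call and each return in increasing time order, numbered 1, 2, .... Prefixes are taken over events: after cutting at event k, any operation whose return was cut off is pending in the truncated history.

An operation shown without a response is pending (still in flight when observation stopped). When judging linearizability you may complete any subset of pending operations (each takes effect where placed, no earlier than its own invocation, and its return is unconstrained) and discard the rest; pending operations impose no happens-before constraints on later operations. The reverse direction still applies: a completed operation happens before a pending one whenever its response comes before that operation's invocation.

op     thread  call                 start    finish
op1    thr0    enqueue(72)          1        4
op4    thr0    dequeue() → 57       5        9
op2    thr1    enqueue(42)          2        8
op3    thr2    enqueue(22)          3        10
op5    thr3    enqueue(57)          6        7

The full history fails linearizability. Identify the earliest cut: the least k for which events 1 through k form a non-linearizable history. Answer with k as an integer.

events 1..8 are linearizable; a witness order is op1, op2, op3, op4, op5:
after step 1 (op1 enqueue(72)): queue <72>
after step 2 (op2 enqueue(42)): queue <72,42>
after step 3 (op3 enqueue(22) (pending, included)): queue <72,42,22>
after step 4 (op4 dequeue() (pending, included)): queue <42,22>
after step 5 (op5 enqueue(57)): queue <42,22,57>
event 9 — op4's response, time 9 — after it, nothing linearizes
every completion of the 1 pending operation (op3) was checked; none linearizes
one such order, op1, op2, op4, op5 (pending dropped), breaks at step 3 where op4 dequeue() → 57 is illegal
one such order, op1, op2, op5, op4 (pending dropped), breaks at step 4 where op4 dequeue() → 57 is illegal

9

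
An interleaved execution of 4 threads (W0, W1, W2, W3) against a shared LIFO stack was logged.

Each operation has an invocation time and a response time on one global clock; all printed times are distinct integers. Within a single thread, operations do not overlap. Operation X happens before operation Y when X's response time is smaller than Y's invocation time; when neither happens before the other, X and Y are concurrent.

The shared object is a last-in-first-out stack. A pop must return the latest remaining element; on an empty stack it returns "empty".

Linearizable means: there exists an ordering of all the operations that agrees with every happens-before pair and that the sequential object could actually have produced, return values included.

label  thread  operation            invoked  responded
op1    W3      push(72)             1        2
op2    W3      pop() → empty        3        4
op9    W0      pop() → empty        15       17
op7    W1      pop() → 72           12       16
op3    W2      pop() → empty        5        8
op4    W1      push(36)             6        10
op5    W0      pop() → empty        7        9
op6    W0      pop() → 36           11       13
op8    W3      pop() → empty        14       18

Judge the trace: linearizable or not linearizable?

prefix check: 1..3 passes, 1..4 fails once op2's time-4 response joins
the sole real-time-consistent order of 2 completed operations fails the LIFO stack replay
one such order, op1, op2, breaks at step 2 where op2 pop() → empty is illegal

not linearizable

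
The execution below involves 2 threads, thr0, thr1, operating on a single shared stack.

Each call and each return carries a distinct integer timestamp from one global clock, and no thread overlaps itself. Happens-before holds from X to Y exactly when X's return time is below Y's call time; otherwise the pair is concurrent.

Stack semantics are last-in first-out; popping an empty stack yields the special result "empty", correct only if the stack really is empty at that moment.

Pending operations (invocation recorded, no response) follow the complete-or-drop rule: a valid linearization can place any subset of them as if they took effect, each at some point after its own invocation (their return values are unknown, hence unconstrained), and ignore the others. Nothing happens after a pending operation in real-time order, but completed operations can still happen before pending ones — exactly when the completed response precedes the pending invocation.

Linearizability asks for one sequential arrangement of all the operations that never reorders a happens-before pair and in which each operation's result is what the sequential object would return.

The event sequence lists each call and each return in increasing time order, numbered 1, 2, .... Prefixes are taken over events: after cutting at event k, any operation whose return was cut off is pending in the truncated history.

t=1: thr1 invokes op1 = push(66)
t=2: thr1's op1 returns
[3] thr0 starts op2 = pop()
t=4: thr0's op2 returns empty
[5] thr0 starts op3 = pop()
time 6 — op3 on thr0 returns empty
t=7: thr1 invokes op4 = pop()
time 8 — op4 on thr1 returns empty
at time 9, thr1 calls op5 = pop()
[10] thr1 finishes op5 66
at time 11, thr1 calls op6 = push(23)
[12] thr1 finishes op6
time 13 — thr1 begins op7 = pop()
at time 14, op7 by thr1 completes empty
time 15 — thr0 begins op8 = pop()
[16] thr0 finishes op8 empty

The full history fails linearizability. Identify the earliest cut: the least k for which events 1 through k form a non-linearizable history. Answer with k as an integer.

a valid linearization of events 1..3 exists, for instance op1:
after step 1 (op1 push(66)): stack <66>
adding event 4 (op2 responds at 4) leaves no legal real-time order
for example op1, op2 fails at step 2: op2 pop() → empty is not legal there

4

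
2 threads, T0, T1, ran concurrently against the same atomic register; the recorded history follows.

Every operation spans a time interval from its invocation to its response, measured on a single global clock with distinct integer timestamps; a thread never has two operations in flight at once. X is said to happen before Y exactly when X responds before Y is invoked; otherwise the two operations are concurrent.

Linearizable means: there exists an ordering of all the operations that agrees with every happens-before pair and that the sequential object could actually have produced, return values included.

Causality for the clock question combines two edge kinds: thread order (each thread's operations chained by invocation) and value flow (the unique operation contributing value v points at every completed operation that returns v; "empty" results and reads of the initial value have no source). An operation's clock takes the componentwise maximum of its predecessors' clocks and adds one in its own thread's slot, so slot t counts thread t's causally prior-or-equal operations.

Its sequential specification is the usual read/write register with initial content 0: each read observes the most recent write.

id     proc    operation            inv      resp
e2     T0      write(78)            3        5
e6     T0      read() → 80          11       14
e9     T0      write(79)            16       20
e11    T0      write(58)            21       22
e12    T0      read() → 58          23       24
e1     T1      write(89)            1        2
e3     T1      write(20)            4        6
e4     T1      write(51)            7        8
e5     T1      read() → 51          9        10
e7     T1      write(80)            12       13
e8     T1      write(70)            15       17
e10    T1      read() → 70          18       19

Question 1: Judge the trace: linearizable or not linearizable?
linearizable

witness order: e1, e2, e3, e4, e5, e7, e6, e8, e10, e9, e11, e12
after step 1 (e1 write(89)): value 89
after step 2 (e2 write(78)): value 78
after step 3 (e3 write(20)): value 20
after step 4 (e4 write(51)): value 51
after step 5 (e5 read() → 51): value 51
after step 6 (e7 write(80)): value 80
after step 7 (e6 read() → 80): value 80
after step 8 (e8 write(70)): value 70
after step 9 (e10 read() → 70): value 70
after step 10 (e9 write(79)): value 79
after step 11 (e11 write(58)): value 58
after step 12 (e12 read() → 58): value 58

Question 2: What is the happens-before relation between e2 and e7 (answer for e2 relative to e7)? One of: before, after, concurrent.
before

e2 spans [3,5], e7 spans [12,13]
resp(e2)=5 < inv(e7)=12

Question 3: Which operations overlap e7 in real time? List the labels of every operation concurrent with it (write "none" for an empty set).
e6

overlap test against e7 [12,13]: concurrent iff the interval meets 12..13
e1 [1,2]: before
e2 [3,5]: before
e3 [4,6]: before
e4 [7,8]: before
e5 [9,10]: before
e6 [11,14]: concurrent
e8 [15,17]: after
e9 [16,20]: after
e10 [18,19]: after
e11 [21,22]: after
e12 [23,24]: after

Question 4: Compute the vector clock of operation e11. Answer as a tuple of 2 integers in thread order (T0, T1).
(4, 5)

e1, invoked 1, has no incoming edges; only T1's bump applies → (0, 1)
e2, invoked 3, has no incoming edges; only T0's bump applies → (1, 0)
e3 (invocation 4): componentwise max over VC(e1)=(0, 1), +1 at T1, giving (0, 2)
e4 (invocation 7): componentwise max over VC(e3)=(0, 2), +1 at T1, giving (0, 3)
e5 (invocation 9): componentwise max over VC(e4)=(0, 3), +1 at T1, giving (0, 4)
e7 (invocation 12): componentwise max over VC(e5)=(0, 4), +1 at T1, giving (0, 5)
e8 (invocation 15): componentwise max over VC(e7)=(0, 5), +1 at T1, giving (0, 6)
e10 (invocation 18): componentwise max over VC(e8)=(0, 6), +1 at T1, giving (0, 7)
e6 (invocation 11): componentwise max over VC(e2)=(1, 0), VC(e7)=(0, 5), +1 at T0, giving (2, 5)
e9 (invocation 16): componentwise max over VC(e6)=(2, 5), +1 at T0, giving (3, 5)
e11 (invocation 21): componentwise max over VC(e9)=(3, 5), +1 at T0, giving (4, 5)
e12 (invocation 23): componentwise max over VC(e11)=(4, 5), +1 at T0, giving (5, 5)
target: VC(e11) = (4, 5)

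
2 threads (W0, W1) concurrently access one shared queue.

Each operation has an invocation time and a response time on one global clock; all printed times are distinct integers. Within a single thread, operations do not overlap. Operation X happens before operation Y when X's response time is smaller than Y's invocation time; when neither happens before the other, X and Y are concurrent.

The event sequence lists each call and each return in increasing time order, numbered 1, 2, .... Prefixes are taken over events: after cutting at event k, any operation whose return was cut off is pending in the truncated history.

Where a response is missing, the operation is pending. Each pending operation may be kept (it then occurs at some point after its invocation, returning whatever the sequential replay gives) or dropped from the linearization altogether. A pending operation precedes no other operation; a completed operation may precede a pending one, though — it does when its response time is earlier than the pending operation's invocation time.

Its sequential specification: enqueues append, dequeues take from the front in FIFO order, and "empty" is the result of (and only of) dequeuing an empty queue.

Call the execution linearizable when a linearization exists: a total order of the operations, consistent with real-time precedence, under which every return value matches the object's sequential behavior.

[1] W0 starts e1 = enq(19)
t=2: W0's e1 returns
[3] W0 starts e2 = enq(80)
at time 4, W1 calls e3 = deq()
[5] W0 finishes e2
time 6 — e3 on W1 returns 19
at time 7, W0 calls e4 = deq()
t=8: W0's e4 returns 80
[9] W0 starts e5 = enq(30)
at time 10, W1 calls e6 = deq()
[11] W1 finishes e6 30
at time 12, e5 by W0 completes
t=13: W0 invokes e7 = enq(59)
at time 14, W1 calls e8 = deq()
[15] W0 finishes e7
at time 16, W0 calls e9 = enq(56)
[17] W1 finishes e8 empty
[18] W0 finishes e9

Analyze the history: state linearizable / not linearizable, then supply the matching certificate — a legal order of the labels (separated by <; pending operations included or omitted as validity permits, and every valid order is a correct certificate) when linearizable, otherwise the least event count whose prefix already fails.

after step 1 (e1 enq(19)): queue <19>
after step 2 (e2 enq(80)): queue <19,80>
after step 3 (e3 deq() → 19): queue <80>
after step 4 (e4 deq() → 80): queue <>
after step 5 (e5 enq(30)): queue <30>
after step 6 (e6 deq() → 30): queue <>
after step 7 (e8 deq() → empty): queue <>
after step 8 (e7 enq(59)): queue <59>
after step 9 (e9 enq(56)): queue <59,56>

linearizable — witness: e1 < e2 < e3 < e4 < e5 < e6 < e8 < e7 < e9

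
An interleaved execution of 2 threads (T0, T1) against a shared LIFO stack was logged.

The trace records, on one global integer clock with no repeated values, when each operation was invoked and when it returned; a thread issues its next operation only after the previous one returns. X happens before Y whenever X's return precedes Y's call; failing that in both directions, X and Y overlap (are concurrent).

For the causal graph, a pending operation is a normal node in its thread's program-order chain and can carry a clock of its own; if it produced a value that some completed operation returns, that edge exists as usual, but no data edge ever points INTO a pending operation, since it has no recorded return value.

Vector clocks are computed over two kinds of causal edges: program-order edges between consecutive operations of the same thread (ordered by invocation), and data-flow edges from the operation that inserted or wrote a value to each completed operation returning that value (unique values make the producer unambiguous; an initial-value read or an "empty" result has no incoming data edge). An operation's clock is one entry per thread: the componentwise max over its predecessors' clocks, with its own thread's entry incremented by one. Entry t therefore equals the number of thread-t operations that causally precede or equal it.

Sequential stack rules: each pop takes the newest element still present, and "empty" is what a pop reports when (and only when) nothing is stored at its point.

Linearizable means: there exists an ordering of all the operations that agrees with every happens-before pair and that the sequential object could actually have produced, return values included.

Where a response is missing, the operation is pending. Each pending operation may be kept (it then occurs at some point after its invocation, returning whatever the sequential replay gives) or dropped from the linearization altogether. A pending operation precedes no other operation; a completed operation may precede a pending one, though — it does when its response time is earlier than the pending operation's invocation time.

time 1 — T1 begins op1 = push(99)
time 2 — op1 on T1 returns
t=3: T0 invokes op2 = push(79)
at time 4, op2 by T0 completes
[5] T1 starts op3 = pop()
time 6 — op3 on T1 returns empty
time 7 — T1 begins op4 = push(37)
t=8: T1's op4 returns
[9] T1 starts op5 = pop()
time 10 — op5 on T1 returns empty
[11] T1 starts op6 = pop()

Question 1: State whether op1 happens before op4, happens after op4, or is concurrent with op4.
op1 spans [1,2], op4 spans [7,8]
resp(op1)=2 < inv(op4)=7

before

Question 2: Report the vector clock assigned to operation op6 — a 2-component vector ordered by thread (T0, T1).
no predecessors for op1 (invoked 1): T1 increments from zero → (0, 1)
no predecessors for op2 (invoked 3): T0 increments from zero → (1, 0)
merge at op3 (invoked 5): VC(op1)=(0, 1), own-thread bump on T1 → (0, 2)
merge at op4 (invoked 7): VC(op3)=(0, 2), own-thread bump on T1 → (0, 3)
merge at op5 (invoked 9): VC(op4)=(0, 3), own-thread bump on T1 → (0, 4)
merge at op6 (invoked 11): VC(op5)=(0, 4), own-thread bump on T1 → (0, 5)
target: VC(op6) = (0, 5)

(0, 5)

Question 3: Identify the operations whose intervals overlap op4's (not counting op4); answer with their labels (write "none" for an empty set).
op4 spans [7,8]: anything still running between times 7 and 8 counts as concurrent
op1 [1,2]: before
op2 [3,4]: before
op3 [5,6]: before
op5 [9,10]: after
op6 [11,…): after

none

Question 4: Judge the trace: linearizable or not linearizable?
through event 5 a valid linearization exists; event 6 (op3 responding at time 6) ends that
a single order respects real time; the 3 completed LIFO stack operations fail replay along it
one such order, op1, op2, op3, breaks at step 3 where op3 pop() → empty is illegal

not linearizable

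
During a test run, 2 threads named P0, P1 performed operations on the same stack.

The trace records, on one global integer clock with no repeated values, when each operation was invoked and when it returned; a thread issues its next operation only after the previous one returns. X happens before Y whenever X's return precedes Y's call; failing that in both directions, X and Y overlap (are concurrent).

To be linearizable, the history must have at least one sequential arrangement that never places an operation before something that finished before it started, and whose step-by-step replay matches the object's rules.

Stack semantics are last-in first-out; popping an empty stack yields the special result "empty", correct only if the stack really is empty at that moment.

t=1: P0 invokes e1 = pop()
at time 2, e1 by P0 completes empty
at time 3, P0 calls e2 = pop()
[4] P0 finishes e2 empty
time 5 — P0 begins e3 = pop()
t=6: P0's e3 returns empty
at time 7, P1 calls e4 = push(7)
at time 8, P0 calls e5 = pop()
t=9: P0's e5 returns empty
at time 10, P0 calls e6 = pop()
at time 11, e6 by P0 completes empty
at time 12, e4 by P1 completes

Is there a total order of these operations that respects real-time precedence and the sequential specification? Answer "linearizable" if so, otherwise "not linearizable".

linearizable

a witness: e1, e2, e3, e5, e6, e4
step 1: e1 pop() → empty — stack <>
step 2: e2 pop() → empty — stack <>
step 3: e3 pop() → empty — stack <>
step 4: e5 pop() → empty — stack <>
step 5: e6 pop() → empty — stack <>
step 6: e4 push(7) — stack <7>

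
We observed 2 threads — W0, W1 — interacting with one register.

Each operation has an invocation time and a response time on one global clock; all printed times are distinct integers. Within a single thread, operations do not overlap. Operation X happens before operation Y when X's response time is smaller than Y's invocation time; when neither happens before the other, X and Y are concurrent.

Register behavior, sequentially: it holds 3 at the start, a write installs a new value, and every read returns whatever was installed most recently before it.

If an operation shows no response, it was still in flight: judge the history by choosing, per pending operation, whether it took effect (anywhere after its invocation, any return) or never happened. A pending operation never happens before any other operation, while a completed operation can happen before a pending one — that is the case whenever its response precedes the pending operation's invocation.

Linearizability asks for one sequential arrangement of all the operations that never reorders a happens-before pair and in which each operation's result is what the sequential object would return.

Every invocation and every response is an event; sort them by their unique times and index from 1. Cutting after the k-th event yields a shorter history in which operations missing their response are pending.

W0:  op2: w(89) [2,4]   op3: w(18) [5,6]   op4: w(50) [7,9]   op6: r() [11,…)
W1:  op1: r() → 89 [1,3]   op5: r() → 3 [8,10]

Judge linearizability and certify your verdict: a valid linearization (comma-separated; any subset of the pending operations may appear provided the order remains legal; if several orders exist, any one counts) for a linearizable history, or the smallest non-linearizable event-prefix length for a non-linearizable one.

already the first 10 events (up to op5's response at time 10) admit no linearization; the first 9 still do
all 4 real-time-respecting orders fail — 5 completed register operations, no legal replay
sample order op1, op2, op3, op4, op5 stalls at step 1 — op1 r() → 89 has no legal effect
sample order op1, op2, op3, op5, op4 stalls at step 1 — op1 r() → 89 has no legal effect

not linearizable — minimal violating prefix: 10 events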